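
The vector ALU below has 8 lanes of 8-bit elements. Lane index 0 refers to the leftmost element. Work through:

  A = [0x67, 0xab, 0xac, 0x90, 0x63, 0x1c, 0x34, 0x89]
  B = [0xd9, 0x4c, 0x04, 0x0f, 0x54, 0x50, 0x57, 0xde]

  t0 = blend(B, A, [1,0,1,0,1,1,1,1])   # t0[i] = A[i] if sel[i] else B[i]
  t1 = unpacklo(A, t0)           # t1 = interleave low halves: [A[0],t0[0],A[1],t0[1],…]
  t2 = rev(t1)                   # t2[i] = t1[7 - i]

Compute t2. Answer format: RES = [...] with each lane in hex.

RES = [0x0f, 0x90, 0xac, 0xac, 0x4c, 0xab, 0x67, 0x67]

t0 = [0x67, 0x4c, 0xac, 0x0f, 0x63, 0x1c, 0x34, 0x89]
t1 = [0x67, 0x67, 0xab, 0x4c, 0xac, 0xac, 0x90, 0x0f]
t2 = [0x0f, 0x90, 0xac, 0xac, 0x4c, 0xab, 0x67, 0x67]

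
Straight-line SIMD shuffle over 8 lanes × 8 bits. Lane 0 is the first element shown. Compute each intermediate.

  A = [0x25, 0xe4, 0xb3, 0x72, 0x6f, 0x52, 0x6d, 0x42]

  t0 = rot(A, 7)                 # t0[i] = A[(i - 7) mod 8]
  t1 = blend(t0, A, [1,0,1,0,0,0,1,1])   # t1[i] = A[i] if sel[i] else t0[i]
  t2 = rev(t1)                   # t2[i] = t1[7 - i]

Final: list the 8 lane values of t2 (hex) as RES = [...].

RES = [ 0x42  0x6d  0x6d  0x52  0x6f  0xb3  0xb3  0x25 ]

→ t0 |e4|b3|72|6f|52|6d|42|25|
→ t1 |25|b3|b3|6f|52|6d|6d|42|
→ t2 |42|6d|6d|52|6f|b3|b3|25|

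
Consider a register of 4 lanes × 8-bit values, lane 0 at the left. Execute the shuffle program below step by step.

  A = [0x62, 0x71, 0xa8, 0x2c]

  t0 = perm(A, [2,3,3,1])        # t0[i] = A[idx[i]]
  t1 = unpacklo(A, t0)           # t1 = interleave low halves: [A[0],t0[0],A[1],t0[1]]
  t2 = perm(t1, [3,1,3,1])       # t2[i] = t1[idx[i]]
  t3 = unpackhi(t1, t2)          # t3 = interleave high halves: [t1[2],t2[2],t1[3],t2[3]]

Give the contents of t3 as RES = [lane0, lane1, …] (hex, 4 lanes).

t0 = [0xa8, 0x2c, 0x2c, 0x71]
t1 = [0x62, 0xa8, 0x71, 0x2c]
t2 = [0x2c, 0xa8, 0x2c, 0xa8]
t3 = [0x71, 0x2c, 0x2c, 0xa8]

RES = [ 0x71  0x2c  0x2c  0xa8 ]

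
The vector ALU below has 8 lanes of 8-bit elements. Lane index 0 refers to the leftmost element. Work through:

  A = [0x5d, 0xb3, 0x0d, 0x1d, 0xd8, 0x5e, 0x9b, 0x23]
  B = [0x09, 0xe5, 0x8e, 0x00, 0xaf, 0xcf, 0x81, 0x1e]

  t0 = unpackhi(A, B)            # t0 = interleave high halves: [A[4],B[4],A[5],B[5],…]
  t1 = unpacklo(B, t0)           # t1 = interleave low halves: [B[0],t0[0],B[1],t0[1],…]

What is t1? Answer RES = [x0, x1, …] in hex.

RES = [ 0x09  0xd8  0xe5  0xaf  0x8e  0x5e  0x00  0xcf ]

→ t0 |d8|af|5e|cf|9b|81|23|1e|
→ t1 |09|d8|e5|af|8e|5e|00|cf|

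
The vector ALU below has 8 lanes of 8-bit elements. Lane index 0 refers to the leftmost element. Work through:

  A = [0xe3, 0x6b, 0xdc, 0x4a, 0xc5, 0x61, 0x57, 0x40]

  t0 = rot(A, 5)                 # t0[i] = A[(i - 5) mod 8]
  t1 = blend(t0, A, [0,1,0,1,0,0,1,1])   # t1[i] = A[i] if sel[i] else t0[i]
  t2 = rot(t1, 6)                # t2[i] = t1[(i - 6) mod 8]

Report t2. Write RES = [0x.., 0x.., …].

RES = [0x61, 0x4a, 0x40, 0xe3, 0x57, 0x40, 0x4a, 0x6b]

  t0: 4a c5 61 57 40 e3 6b dc
  t1: 4a 6b 61 4a 40 e3 57 40
  t2: 61 4a 40 e3 57 40 4a 6b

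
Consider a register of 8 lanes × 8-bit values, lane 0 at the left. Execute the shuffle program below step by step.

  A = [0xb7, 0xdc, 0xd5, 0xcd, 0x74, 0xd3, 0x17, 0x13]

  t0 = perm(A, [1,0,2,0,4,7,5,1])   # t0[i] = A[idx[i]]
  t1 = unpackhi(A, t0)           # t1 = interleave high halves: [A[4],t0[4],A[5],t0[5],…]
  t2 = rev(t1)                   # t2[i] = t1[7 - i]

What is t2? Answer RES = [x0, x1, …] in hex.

RES = [ 0xdc  0x13  0xd3  0x17  0x13  0xd3  0x74  0x74 ]

  t0: dc b7 d5 b7 74 13 d3 dc
  t1: 74 74 d3 13 17 d3 13 dc
  t2: dc 13 d3 17 13 d3 74 74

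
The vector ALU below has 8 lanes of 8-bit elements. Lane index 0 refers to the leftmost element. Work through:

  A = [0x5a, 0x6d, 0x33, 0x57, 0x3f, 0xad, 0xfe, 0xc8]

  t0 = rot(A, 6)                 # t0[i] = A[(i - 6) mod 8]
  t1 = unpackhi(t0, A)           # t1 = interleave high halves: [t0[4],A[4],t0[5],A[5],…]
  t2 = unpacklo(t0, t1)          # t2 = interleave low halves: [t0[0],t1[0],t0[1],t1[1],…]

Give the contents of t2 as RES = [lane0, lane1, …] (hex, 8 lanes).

t0 = [0x33, 0x57, 0x3f, 0xad, 0xfe, 0xc8, 0x5a, 0x6d]
t1 = [0xfe, 0x3f, 0xc8, 0xad, 0x5a, 0xfe, 0x6d, 0xc8]
t2 = [0x33, 0xfe, 0x57, 0x3f, 0x3f, 0xc8, 0xad, 0xad]

RES = [ 0x33  0xfe  0x57  0x3f  0x3f  0xc8  0xad  0xad ]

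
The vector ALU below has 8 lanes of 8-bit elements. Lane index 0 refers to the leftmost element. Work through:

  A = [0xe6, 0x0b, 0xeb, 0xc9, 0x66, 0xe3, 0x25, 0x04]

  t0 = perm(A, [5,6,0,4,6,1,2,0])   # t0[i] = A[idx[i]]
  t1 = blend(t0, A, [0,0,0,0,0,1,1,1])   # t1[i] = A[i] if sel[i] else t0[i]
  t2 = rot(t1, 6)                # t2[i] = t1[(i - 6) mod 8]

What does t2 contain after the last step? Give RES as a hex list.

RES = [ 0xe6  0x66  0x25  0xe3  0x25  0x04  0xe3  0x25 ]

t0 = [0xe3, 0x25, 0xe6, 0x66, 0x25, 0x0b, 0xeb, 0xe6]
t1 = [0xe3, 0x25, 0xe6, 0x66, 0x25, 0xe3, 0x25, 0x04]
t2 = [0xe6, 0x66, 0x25, 0xe3, 0x25, 0x04, 0xe3, 0x25]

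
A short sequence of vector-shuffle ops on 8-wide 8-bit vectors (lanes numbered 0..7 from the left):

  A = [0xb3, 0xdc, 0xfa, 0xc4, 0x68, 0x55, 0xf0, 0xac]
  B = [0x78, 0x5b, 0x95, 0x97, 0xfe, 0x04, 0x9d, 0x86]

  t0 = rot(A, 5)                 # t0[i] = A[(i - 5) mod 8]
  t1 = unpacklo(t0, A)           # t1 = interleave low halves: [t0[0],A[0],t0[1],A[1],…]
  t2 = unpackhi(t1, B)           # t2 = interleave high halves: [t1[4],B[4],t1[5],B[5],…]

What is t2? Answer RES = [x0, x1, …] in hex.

  t0: c4 68 55 f0 ac b3 dc fa
  t1: c4 b3 68 dc 55 fa f0 c4
  t2: 55 fe fa 04 f0 9d c4 86

RES = [ 0x55  0xfe  0xfa  0x04  0xf0  0x9d  0xc4  0x86 ]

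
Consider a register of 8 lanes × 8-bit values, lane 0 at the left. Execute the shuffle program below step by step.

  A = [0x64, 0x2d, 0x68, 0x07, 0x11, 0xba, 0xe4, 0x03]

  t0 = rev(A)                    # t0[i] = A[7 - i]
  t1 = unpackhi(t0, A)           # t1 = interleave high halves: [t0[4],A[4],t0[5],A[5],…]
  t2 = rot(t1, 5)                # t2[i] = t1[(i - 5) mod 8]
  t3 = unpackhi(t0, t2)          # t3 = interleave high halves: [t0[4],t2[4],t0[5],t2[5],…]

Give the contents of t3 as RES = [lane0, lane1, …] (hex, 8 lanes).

t0 = [0x03, 0xe4, 0xba, 0x11, 0x07, 0x68, 0x2d, 0x64]
t1 = [0x07, 0x11, 0x68, 0xba, 0x2d, 0xe4, 0x64, 0x03]
t2 = [0xba, 0x2d, 0xe4, 0x64, 0x03, 0x07, 0x11, 0x68]
t3 = [0x07, 0x03, 0x68, 0x07, 0x2d, 0x11, 0x64, 0x68]

RES = [ 0x07  0x03  0x68  0x07  0x2d  0x11  0x64  0x68 ]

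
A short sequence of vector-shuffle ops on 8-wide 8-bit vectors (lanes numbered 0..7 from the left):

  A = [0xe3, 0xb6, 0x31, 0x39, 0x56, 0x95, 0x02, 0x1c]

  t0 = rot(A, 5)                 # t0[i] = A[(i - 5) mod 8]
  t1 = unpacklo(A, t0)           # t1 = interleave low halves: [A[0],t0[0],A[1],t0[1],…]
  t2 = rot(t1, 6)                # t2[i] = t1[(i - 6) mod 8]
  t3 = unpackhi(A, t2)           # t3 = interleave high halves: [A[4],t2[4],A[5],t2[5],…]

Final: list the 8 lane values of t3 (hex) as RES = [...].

t0 = [0x39, 0x56, 0x95, 0x02, 0x1c, 0xe3, 0xb6, 0x31]
t1 = [0xe3, 0x39, 0xb6, 0x56, 0x31, 0x95, 0x39, 0x02]
t2 = [0xb6, 0x56, 0x31, 0x95, 0x39, 0x02, 0xe3, 0x39]
t3 = [0x56, 0x39, 0x95, 0x02, 0x02, 0xe3, 0x1c, 0x39]

RES = [0x56, 0x39, 0x95, 0x02, 0x02, 0xe3, 0x1c, 0x39]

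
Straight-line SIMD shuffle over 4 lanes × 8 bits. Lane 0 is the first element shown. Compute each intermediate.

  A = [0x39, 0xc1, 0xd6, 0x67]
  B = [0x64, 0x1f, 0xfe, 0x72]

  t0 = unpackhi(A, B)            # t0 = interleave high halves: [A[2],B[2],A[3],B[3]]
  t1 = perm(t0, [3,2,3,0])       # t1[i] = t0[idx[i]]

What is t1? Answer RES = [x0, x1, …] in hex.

→ t0 |d6|fe|67|72|
→ t1 |72|67|72|d6|

RES = [0x72, 0x67, 0x72, 0xd6]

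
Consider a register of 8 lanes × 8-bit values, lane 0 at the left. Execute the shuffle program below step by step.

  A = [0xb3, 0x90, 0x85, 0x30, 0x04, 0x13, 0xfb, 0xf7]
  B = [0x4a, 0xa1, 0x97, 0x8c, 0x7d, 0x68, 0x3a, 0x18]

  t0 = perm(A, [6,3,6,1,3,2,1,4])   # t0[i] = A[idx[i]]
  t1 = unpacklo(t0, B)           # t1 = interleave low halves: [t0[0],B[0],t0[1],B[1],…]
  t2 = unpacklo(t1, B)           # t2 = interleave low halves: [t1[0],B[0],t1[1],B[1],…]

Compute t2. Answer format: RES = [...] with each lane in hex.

→ t0 |fb|30|fb|90|30|85|90|04|
→ t1 |fb|4a|30|a1|fb|97|90|8c|
→ t2 |fb|4a|4a|a1|30|97|a1|8c|

RES = [ 0xfb  0x4a  0x4a  0xa1  0x30  0x97  0xa1  0x8c ]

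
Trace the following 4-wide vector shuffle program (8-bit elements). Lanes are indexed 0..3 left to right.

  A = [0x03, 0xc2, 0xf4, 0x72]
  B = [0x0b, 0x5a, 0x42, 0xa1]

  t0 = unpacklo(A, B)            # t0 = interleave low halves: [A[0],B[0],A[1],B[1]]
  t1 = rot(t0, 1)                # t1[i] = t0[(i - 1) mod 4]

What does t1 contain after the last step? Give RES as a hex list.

RES = [0x5a, 0x03, 0x0b, 0xc2]

→ t0 |03|0b|c2|5a|
→ t1 |5a|03|0b|c2|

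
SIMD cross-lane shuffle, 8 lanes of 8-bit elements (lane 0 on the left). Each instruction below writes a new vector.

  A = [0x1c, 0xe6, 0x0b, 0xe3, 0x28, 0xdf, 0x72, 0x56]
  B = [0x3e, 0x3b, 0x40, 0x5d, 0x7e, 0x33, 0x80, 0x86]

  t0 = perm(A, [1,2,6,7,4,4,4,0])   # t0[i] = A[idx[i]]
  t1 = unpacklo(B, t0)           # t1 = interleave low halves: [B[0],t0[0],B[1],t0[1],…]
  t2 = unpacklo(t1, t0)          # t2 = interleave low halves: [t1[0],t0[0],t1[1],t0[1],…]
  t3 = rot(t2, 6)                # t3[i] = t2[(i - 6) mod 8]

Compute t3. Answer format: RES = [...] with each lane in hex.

  t0: e6 0b 72 56 28 28 28 1c
  t1: 3e e6 3b 0b 40 72 5d 56
  t2: 3e e6 e6 0b 3b 72 0b 56
  t3: e6 0b 3b 72 0b 56 3e e6

RES = [ 0xe6  0x0b  0x3b  0x72  0x0b  0x56  0x3e  0xe6 ]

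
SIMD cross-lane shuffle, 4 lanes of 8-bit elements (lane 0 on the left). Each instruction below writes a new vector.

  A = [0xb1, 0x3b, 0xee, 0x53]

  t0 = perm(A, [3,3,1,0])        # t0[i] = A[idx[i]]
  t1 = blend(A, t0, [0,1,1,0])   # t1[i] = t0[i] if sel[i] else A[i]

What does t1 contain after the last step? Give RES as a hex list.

t0 = [0x53, 0x53, 0x3b, 0xb1]
t1 = [0xb1, 0x53, 0x3b, 0x53]

RES = [0xb1, 0x53, 0x3b, 0x53]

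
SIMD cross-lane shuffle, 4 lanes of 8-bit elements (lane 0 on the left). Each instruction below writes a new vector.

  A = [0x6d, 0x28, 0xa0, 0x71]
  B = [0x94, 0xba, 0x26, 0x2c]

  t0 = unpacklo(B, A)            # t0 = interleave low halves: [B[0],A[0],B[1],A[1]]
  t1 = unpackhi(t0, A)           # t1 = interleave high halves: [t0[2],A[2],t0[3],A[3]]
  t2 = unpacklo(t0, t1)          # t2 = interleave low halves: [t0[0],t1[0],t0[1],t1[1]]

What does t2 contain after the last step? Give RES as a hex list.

RES = [0x94, 0xba, 0x6d, 0xa0]

→ t0 |94|6d|ba|28|
→ t1 |ba|a0|28|71|
→ t2 |94|ba|6d|a0|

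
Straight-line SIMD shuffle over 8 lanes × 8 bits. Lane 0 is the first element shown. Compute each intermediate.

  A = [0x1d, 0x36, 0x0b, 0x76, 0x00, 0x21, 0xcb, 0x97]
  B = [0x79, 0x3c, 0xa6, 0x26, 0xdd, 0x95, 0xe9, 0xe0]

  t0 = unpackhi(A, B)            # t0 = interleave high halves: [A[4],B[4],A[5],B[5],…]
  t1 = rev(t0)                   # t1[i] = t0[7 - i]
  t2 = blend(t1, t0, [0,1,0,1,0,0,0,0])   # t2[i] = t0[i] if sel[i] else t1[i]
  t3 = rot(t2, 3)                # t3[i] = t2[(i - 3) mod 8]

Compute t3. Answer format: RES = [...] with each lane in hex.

RES = [0x21, 0xdd, 0x00, 0xe0, 0xdd, 0xe9, 0x95, 0x95]

  t0: 00 dd 21 95 cb e9 97 e0
  t1: e0 97 e9 cb 95 21 dd 00
  t2: e0 dd e9 95 95 21 dd 00
  t3: 21 dd 00 e0 dd e9 95 95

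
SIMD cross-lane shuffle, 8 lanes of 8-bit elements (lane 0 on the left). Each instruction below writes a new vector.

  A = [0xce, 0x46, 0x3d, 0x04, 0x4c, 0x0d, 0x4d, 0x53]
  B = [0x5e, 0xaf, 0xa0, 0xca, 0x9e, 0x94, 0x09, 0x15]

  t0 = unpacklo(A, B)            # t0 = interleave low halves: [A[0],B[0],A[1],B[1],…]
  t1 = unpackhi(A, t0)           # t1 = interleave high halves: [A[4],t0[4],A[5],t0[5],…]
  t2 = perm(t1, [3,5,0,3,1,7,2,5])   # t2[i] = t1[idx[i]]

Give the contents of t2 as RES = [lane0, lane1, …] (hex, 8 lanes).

t0 = [0xce, 0x5e, 0x46, 0xaf, 0x3d, 0xa0, 0x04, 0xca]
t1 = [0x4c, 0x3d, 0x0d, 0xa0, 0x4d, 0x04, 0x53, 0xca]
t2 = [0xa0, 0x04, 0x4c, 0xa0, 0x3d, 0xca, 0x0d, 0x04]

RES = [ 0xa0  0x04  0x4c  0xa0  0x3d  0xca  0x0d  0x04 ]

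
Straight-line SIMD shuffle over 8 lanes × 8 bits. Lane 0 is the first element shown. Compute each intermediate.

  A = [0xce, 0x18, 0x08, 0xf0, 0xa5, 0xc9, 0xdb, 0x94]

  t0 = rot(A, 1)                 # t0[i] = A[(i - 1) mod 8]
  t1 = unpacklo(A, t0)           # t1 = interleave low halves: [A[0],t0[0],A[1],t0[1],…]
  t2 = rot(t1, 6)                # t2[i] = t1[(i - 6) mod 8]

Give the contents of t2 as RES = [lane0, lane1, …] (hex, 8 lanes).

t0 = [0x94, 0xce, 0x18, 0x08, 0xf0, 0xa5, 0xc9, 0xdb]
t1 = [0xce, 0x94, 0x18, 0xce, 0x08, 0x18, 0xf0, 0x08]
t2 = [0x18, 0xce, 0x08, 0x18, 0xf0, 0x08, 0xce, 0x94]

RES = [0x18, 0xce, 0x08, 0x18, 0xf0, 0x08, 0xce, 0x94]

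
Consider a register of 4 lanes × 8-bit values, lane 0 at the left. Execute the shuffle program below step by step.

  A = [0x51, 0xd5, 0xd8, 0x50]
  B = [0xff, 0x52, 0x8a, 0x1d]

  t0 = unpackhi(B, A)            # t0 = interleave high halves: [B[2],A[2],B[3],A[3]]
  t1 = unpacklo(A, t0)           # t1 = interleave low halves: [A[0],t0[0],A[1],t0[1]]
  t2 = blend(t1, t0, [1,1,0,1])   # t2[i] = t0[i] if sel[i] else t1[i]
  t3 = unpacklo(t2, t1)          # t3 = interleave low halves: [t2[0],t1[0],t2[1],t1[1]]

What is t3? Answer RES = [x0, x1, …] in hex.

RES = [0x8a, 0x51, 0xd8, 0x8a]

t0 = [0x8a, 0xd8, 0x1d, 0x50]
t1 = [0x51, 0x8a, 0xd5, 0xd8]
t2 = [0x8a, 0xd8, 0xd5, 0x50]
t3 = [0x8a, 0x51, 0xd8, 0x8a]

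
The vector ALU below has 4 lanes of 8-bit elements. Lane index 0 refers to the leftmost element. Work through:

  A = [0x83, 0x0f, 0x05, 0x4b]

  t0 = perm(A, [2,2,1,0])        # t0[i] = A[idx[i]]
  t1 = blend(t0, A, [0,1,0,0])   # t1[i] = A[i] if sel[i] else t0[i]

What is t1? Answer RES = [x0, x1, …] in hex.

RES = [ 0x05  0x0f  0x0f  0x83 ]

→ t0 |05|05|0f|83|
→ t1 |05|0f|0f|83|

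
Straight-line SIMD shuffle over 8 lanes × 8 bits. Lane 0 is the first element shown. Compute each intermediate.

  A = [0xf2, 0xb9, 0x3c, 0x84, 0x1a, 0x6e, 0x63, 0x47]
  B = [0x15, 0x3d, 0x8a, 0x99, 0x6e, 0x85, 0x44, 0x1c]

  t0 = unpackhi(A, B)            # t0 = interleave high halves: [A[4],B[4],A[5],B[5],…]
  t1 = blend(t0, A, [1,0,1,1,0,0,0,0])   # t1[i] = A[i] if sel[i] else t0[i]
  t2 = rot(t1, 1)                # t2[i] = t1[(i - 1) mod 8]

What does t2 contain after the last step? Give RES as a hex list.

t0 = [0x1a, 0x6e, 0x6e, 0x85, 0x63, 0x44, 0x47, 0x1c]
t1 = [0xf2, 0x6e, 0x3c, 0x84, 0x63, 0x44, 0x47, 0x1c]
t2 = [0x1c, 0xf2, 0x6e, 0x3c, 0x84, 0x63, 0x44, 0x47]

RES = [0x1c, 0xf2, 0x6e, 0x3c, 0x84, 0x63, 0x44, 0x47]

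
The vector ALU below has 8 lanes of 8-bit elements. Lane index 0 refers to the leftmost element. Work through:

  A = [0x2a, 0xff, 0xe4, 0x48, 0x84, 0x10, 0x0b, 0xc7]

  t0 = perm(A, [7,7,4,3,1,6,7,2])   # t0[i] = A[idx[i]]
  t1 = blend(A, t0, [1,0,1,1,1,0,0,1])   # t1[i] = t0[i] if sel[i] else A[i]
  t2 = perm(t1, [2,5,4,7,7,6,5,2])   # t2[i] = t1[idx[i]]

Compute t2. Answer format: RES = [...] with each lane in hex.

RES = [ 0x84  0x10  0xff  0xe4  0xe4  0x0b  0x10  0x84 ]

  t0: c7 c7 84 48 ff 0b c7 e4
  t1: c7 ff 84 48 ff 10 0b e4
  t2: 84 10 ff e4 e4 0b 10 84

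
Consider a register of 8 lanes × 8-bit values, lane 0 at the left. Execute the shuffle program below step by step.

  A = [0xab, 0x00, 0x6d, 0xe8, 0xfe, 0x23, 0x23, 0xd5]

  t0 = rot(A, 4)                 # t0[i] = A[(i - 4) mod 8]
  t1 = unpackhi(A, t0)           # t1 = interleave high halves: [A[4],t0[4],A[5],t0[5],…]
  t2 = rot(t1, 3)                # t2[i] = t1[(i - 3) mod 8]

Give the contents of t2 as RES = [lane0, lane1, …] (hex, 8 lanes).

→ t0 |fe|23|23|d5|ab|00|6d|e8|
→ t1 |fe|ab|23|00|23|6d|d5|e8|
→ t2 |6d|d5|e8|fe|ab|23|00|23|

RES = [ 0x6d  0xd5  0xe8  0xfe  0xab  0x23  0x00  0x23 ]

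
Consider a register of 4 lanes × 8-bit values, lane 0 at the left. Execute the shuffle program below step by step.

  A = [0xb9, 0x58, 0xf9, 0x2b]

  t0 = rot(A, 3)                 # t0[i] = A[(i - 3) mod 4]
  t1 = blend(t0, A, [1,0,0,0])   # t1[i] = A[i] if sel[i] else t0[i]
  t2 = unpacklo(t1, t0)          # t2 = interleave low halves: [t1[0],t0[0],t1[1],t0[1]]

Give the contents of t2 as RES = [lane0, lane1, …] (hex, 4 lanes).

RES = [ 0xb9  0x58  0xf9  0xf9 ]

t0 = [0x58, 0xf9, 0x2b, 0xb9]
t1 = [0xb9, 0xf9, 0x2b, 0xb9]
t2 = [0xb9, 0x58, 0xf9, 0xf9]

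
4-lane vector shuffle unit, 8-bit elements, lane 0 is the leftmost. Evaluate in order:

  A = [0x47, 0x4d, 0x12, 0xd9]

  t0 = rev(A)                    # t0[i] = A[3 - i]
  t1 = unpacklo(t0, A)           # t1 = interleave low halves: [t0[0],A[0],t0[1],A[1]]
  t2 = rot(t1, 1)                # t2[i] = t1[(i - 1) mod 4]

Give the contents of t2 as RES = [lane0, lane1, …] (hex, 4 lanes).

RES = [0x4d, 0xd9, 0x47, 0x12]

  t0: d9 12 4d 47
  t1: d9 47 12 4d
  t2: 4d d9 47 12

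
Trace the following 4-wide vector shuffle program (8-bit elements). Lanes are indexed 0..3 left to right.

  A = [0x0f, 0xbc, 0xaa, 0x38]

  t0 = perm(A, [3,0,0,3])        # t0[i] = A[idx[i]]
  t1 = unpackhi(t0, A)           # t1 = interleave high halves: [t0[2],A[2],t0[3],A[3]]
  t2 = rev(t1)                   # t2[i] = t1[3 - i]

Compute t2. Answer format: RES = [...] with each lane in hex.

RES = [ 0x38  0x38  0xaa  0x0f ]

→ t0 |38|0f|0f|38|
→ t1 |0f|aa|38|38|
→ t2 |38|38|aa|0f|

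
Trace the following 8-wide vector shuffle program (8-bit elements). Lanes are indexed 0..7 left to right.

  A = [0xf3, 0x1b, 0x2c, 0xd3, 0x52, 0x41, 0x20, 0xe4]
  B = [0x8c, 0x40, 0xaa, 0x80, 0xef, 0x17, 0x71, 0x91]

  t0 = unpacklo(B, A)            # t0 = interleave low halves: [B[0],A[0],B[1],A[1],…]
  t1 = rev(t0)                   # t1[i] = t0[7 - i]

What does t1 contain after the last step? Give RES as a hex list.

→ t0 |8c|f3|40|1b|aa|2c|80|d3|
→ t1 |d3|80|2c|aa|1b|40|f3|8c|

RES = [ 0xd3  0x80  0x2c  0xaa  0x1b  0x40  0xf3  0x8c ]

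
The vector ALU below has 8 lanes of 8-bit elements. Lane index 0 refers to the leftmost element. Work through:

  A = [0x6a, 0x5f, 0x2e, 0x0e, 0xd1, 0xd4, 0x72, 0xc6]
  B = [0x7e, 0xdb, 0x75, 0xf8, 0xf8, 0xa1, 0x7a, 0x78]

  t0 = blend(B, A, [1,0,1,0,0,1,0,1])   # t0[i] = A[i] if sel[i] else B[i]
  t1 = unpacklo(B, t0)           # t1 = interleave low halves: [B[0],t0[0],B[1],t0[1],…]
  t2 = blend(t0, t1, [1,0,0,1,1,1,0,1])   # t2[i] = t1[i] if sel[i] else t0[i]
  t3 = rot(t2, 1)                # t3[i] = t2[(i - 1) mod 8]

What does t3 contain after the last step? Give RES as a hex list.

RES = [ 0xf8  0x7e  0xdb  0x2e  0xdb  0x75  0x2e  0x7a ]

t0 = [0x6a, 0xdb, 0x2e, 0xf8, 0xf8, 0xd4, 0x7a, 0xc6]
t1 = [0x7e, 0x6a, 0xdb, 0xdb, 0x75, 0x2e, 0xf8, 0xf8]
t2 = [0x7e, 0xdb, 0x2e, 0xdb, 0x75, 0x2e, 0x7a, 0xf8]
t3 = [0xf8, 0x7e, 0xdb, 0x2e, 0xdb, 0x75, 0x2e, 0x7a]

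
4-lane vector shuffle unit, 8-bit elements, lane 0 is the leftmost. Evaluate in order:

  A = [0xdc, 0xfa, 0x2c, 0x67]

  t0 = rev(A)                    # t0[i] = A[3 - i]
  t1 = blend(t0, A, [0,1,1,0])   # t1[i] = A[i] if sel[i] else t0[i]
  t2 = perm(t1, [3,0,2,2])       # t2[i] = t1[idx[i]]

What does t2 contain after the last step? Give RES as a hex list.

t0 = [0x67, 0x2c, 0xfa, 0xdc]
t1 = [0x67, 0xfa, 0x2c, 0xdc]
t2 = [0xdc, 0x67, 0x2c, 0x2c]

RES = [ 0xdc  0x67  0x2c  0x2c ]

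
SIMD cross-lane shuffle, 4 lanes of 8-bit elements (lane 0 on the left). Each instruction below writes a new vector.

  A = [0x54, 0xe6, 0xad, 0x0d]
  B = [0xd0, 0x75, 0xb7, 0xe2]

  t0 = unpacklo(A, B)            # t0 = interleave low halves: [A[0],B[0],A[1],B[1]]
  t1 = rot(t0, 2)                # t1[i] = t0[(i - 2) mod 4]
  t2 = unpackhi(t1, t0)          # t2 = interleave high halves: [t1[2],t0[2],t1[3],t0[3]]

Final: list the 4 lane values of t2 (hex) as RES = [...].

t0 = [0x54, 0xd0, 0xe6, 0x75]
t1 = [0xe6, 0x75, 0x54, 0xd0]
t2 = [0x54, 0xe6, 0xd0, 0x75]

RES = [0x54, 0xe6, 0xd0, 0x75]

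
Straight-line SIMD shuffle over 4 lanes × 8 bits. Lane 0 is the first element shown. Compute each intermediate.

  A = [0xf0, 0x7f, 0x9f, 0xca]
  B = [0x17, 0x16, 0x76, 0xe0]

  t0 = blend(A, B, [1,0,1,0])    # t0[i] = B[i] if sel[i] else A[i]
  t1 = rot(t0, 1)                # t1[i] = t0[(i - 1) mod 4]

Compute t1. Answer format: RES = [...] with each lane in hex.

  t0: 17 7f 76 ca
  t1: ca 17 7f 76

RES = [ 0xca  0x17  0x7f  0x76 ]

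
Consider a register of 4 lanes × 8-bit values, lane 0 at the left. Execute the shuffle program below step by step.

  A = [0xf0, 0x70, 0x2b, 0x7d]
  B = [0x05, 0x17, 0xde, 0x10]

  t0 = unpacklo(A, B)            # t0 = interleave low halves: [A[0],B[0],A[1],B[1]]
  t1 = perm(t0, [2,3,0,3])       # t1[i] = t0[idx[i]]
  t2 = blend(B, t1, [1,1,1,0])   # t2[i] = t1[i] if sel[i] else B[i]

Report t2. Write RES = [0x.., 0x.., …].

  t0: f0 05 70 17
  t1: 70 17 f0 17
  t2: 70 17 f0 10

RES = [ 0x70  0x17  0xf0  0x10 ]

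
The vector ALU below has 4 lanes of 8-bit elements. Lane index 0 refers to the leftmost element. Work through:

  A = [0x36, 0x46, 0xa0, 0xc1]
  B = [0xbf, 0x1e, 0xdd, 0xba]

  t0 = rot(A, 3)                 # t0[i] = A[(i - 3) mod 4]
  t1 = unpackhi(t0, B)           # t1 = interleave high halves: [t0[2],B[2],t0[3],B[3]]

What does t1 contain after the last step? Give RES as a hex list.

RES = [ 0xc1  0xdd  0x36  0xba ]

→ t0 |46|a0|c1|36|
→ t1 |c1|dd|36|ba|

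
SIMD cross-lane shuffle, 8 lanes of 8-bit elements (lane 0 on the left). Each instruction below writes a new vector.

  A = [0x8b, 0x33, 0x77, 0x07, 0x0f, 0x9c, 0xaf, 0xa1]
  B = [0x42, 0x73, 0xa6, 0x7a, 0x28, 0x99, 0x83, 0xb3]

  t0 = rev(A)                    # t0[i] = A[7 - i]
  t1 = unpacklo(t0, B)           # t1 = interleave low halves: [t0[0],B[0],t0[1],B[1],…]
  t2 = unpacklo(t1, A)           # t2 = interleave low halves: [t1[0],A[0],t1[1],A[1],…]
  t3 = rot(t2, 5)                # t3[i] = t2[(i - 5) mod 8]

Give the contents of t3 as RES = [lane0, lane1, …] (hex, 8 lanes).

  t0: a1 af 9c 0f 07 77 33 8b
  t1: a1 42 af 73 9c a6 0f 7a
  t2: a1 8b 42 33 af 77 73 07
  t3: 33 af 77 73 07 a1 8b 42

RES = [0x33, 0xaf, 0x77, 0x73, 0x07, 0xa1, 0x8b, 0x42]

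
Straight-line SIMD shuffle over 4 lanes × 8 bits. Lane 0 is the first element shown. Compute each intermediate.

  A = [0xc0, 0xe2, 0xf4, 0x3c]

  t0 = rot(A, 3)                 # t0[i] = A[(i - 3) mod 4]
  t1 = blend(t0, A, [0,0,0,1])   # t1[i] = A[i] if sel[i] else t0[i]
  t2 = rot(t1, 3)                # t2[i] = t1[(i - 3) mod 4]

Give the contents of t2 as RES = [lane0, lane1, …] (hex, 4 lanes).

t0 = [0xe2, 0xf4, 0x3c, 0xc0]
t1 = [0xe2, 0xf4, 0x3c, 0x3c]
t2 = [0xf4, 0x3c, 0x3c, 0xe2]

RES = [0xf4, 0x3c, 0x3c, 0xe2]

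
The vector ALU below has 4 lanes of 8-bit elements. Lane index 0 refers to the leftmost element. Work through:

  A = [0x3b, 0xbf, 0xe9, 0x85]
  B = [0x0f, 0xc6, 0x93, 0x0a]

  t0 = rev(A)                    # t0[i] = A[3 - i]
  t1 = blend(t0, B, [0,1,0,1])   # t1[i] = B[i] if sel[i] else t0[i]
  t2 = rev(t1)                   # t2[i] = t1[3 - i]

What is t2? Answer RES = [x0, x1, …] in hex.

RES = [0x0a, 0xbf, 0xc6, 0x85]

  t0: 85 e9 bf 3b
  t1: 85 c6 bf 0a
  t2: 0a bf c6 85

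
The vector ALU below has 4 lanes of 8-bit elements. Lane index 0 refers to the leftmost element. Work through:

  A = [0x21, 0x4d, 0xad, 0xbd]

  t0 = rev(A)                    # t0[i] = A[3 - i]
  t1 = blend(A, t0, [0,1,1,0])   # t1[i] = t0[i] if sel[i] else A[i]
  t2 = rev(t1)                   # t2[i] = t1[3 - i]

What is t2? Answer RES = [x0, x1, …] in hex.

RES = [0xbd, 0x4d, 0xad, 0x21]

→ t0 |bd|ad|4d|21|
→ t1 |21|ad|4d|bd|
→ t2 |bd|4d|ad|21|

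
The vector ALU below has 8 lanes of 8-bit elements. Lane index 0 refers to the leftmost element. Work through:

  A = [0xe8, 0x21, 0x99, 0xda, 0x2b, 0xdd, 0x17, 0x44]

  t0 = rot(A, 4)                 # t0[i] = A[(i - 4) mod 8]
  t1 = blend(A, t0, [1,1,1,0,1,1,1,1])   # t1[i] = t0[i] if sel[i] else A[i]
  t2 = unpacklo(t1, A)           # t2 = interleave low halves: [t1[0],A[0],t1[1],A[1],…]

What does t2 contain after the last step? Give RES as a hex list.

RES = [0x2b, 0xe8, 0xdd, 0x21, 0x17, 0x99, 0xda, 0xda]

→ t0 |2b|dd|17|44|e8|21|99|da|
→ t1 |2b|dd|17|da|e8|21|99|da|
→ t2 |2b|e8|dd|21|17|99|da|da|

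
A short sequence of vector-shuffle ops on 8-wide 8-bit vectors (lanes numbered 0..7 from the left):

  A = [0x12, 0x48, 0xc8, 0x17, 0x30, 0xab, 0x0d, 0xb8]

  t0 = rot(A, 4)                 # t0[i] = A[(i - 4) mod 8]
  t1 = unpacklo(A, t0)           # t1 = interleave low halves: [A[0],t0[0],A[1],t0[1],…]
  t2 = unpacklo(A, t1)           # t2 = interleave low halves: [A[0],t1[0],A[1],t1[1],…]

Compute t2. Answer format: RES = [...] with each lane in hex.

RES = [0x12, 0x12, 0x48, 0x30, 0xc8, 0x48, 0x17, 0xab]

t0 = [0x30, 0xab, 0x0d, 0xb8, 0x12, 0x48, 0xc8, 0x17]
t1 = [0x12, 0x30, 0x48, 0xab, 0xc8, 0x0d, 0x17, 0xb8]
t2 = [0x12, 0x12, 0x48, 0x30, 0xc8, 0x48, 0x17, 0xab]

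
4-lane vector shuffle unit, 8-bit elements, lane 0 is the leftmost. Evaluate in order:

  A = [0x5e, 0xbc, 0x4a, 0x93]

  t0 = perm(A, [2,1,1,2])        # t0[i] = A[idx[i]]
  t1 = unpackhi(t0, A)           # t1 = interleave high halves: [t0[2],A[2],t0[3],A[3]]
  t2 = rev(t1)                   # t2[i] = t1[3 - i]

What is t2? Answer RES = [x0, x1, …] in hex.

  t0: 4a bc bc 4a
  t1: bc 4a 4a 93
  t2: 93 4a 4a bc

RES = [0x93, 0x4a, 0x4a, 0xbc]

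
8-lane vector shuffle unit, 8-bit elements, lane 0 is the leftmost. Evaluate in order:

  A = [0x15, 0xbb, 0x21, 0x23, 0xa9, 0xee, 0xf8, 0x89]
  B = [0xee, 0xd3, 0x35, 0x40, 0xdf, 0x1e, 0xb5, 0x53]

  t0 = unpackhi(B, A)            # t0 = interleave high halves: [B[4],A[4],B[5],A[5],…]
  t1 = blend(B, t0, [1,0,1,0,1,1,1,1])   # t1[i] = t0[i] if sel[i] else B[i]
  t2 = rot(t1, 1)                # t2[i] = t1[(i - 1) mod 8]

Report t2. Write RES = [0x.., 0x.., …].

t0 = [0xdf, 0xa9, 0x1e, 0xee, 0xb5, 0xf8, 0x53, 0x89]
t1 = [0xdf, 0xd3, 0x1e, 0x40, 0xb5, 0xf8, 0x53, 0x89]
t2 = [0x89, 0xdf, 0xd3, 0x1e, 0x40, 0xb5, 0xf8, 0x53]

RES = [ 0x89  0xdf  0xd3  0x1e  0x40  0xb5  0xf8  0x53 ]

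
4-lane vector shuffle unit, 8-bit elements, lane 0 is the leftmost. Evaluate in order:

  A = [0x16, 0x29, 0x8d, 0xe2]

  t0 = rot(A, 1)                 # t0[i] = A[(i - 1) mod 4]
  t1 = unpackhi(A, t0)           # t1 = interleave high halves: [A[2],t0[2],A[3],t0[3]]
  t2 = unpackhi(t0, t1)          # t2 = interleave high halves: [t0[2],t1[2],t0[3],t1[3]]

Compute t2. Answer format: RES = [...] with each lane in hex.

RES = [ 0x29  0xe2  0x8d  0x8d ]

→ t0 |e2|16|29|8d|
→ t1 |8d|29|e2|8d|
→ t2 |29|e2|8d|8d|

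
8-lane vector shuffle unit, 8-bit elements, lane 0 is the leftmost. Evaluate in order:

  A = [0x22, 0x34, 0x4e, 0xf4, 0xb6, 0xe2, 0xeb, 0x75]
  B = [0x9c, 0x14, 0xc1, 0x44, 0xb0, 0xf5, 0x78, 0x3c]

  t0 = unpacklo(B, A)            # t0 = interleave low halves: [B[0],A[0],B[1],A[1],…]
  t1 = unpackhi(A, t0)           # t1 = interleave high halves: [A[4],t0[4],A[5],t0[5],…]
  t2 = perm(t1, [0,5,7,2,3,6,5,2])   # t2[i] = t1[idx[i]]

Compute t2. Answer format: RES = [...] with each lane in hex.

  t0: 9c 22 14 34 c1 4e 44 f4
  t1: b6 c1 e2 4e eb 44 75 f4
  t2: b6 44 f4 e2 4e 75 44 e2

RES = [0xb6, 0x44, 0xf4, 0xe2, 0x4e, 0x75, 0x44, 0xe2]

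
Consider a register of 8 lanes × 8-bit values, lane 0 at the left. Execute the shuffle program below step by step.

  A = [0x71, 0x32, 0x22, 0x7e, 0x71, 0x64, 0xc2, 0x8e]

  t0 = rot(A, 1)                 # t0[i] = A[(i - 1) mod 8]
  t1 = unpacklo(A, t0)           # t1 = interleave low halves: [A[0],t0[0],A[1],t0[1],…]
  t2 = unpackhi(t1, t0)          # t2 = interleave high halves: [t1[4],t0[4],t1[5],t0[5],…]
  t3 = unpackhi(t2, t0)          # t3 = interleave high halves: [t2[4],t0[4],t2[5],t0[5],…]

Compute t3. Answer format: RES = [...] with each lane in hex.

RES = [0x7e, 0x7e, 0x64, 0x71, 0x22, 0x64, 0xc2, 0xc2]

→ t0 |8e|71|32|22|7e|71|64|c2|
→ t1 |71|8e|32|71|22|32|7e|22|
→ t2 |22|7e|32|71|7e|64|22|c2|
→ t3 |7e|7e|64|71|22|64|c2|c2|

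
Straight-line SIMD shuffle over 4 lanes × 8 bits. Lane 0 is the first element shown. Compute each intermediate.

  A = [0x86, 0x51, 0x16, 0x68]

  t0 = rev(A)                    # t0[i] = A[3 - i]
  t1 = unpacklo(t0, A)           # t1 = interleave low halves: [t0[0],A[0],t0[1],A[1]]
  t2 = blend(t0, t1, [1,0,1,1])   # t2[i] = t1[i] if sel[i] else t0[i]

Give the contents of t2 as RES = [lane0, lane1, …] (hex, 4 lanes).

  t0: 68 16 51 86
  t1: 68 86 16 51
  t2: 68 16 16 51

RES = [ 0x68  0x16  0x16  0x51 ]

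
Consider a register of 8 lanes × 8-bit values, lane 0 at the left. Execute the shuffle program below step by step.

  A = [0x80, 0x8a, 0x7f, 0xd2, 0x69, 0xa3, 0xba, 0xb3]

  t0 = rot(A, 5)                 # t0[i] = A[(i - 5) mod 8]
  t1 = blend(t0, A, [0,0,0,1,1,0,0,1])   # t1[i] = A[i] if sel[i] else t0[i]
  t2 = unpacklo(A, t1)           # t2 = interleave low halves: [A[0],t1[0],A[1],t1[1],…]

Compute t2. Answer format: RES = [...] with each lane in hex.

RES = [0x80, 0xd2, 0x8a, 0x69, 0x7f, 0xa3, 0xd2, 0xd2]

→ t0 |d2|69|a3|ba|b3|80|8a|7f|
→ t1 |d2|69|a3|d2|69|80|8a|b3|
→ t2 |80|d2|8a|69|7f|a3|d2|d2|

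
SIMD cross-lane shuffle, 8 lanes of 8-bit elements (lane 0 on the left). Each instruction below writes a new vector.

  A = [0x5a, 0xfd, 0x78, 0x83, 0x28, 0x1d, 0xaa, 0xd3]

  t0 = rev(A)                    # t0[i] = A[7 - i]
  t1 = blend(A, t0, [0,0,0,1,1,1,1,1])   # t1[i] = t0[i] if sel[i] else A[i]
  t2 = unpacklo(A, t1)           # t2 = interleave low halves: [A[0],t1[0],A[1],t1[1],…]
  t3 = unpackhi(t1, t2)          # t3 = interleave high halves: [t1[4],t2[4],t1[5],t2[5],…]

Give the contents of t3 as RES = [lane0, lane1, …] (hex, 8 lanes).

RES = [ 0x83  0x78  0x78  0x78  0xfd  0x83  0x5a  0x28 ]

→ t0 |d3|aa|1d|28|83|78|fd|5a|
→ t1 |5a|fd|78|28|83|78|fd|5a|
→ t2 |5a|5a|fd|fd|78|78|83|28|
→ t3 |83|78|78|78|fd|83|5a|28|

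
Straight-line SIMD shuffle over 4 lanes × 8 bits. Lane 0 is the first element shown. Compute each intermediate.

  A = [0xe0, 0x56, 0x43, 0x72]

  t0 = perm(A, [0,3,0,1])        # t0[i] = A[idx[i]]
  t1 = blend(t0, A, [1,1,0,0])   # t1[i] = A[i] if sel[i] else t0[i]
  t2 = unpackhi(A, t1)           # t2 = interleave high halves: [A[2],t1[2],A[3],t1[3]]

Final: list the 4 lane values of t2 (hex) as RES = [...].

t0 = [0xe0, 0x72, 0xe0, 0x56]
t1 = [0xe0, 0x56, 0xe0, 0x56]
t2 = [0x43, 0xe0, 0x72, 0x56]

RES = [ 0x43  0xe0  0x72  0x56 ]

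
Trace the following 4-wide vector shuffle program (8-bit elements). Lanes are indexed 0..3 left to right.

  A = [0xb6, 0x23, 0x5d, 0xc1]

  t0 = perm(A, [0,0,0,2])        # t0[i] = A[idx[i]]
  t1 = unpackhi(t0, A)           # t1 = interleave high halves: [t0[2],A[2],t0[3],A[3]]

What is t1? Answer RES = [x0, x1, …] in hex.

t0 = [0xb6, 0xb6, 0xb6, 0x5d]
t1 = [0xb6, 0x5d, 0x5d, 0xc1]

RES = [0xb6, 0x5d, 0x5d, 0xc1]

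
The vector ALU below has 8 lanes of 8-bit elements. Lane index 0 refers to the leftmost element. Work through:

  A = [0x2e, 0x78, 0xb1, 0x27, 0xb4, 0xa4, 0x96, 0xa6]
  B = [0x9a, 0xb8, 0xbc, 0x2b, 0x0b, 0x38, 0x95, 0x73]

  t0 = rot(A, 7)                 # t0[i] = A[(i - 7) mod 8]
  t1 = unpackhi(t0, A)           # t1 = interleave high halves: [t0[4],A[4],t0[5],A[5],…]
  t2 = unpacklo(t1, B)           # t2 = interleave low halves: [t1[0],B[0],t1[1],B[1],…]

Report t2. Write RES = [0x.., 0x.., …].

RES = [0xa4, 0x9a, 0xb4, 0xb8, 0x96, 0xbc, 0xa4, 0x2b]

t0 = [0x78, 0xb1, 0x27, 0xb4, 0xa4, 0x96, 0xa6, 0x2e]
t1 = [0xa4, 0xb4, 0x96, 0xa4, 0xa6, 0x96, 0x2e, 0xa6]
t2 = [0xa4, 0x9a, 0xb4, 0xb8, 0x96, 0xbc, 0xa4, 0x2b]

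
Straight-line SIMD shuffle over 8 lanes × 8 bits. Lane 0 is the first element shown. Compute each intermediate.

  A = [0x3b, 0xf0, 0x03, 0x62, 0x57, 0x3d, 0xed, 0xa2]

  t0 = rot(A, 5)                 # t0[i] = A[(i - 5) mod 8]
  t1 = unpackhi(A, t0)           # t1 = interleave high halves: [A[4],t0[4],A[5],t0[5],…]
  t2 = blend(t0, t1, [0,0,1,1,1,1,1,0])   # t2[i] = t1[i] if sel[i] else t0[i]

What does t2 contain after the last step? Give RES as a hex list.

  t0: 62 57 3d ed a2 3b f0 03
  t1: 57 a2 3d 3b ed f0 a2 03
  t2: 62 57 3d 3b ed f0 a2 03

RES = [0x62, 0x57, 0x3d, 0x3b, 0xed, 0xf0, 0xa2, 0x03]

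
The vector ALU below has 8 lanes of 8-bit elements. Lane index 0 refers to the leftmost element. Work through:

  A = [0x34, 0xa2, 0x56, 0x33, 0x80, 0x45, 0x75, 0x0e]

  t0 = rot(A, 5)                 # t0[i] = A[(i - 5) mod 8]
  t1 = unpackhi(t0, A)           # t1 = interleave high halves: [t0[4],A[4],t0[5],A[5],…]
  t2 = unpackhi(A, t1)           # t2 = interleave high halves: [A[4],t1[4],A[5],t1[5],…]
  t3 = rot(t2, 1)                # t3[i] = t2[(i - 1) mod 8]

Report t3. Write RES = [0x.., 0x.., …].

RES = [ 0x0e  0x80  0xa2  0x45  0x75  0x75  0x56  0x0e ]

t0 = [0x33, 0x80, 0x45, 0x75, 0x0e, 0x34, 0xa2, 0x56]
t1 = [0x0e, 0x80, 0x34, 0x45, 0xa2, 0x75, 0x56, 0x0e]
t2 = [0x80, 0xa2, 0x45, 0x75, 0x75, 0x56, 0x0e, 0x0e]
t3 = [0x0e, 0x80, 0xa2, 0x45, 0x75, 0x75, 0x56, 0x0e]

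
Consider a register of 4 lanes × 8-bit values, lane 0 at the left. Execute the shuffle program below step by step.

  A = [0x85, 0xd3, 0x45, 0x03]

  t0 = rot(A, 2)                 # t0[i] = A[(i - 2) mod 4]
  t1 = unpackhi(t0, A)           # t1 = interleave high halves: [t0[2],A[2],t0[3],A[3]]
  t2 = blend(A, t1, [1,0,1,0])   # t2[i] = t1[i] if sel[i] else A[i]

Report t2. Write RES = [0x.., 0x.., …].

t0 = [0x45, 0x03, 0x85, 0xd3]
t1 = [0x85, 0x45, 0xd3, 0x03]
t2 = [0x85, 0xd3, 0xd3, 0x03]

RES = [0x85, 0xd3, 0xd3, 0x03]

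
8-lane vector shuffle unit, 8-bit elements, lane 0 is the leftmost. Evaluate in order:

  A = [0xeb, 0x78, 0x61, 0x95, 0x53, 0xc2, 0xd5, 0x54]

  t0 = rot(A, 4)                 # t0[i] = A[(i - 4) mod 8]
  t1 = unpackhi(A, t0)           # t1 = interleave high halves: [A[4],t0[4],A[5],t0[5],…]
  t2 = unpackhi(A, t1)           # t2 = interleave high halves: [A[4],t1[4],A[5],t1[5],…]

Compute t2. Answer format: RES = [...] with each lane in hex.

t0 = [0x53, 0xc2, 0xd5, 0x54, 0xeb, 0x78, 0x61, 0x95]
t1 = [0x53, 0xeb, 0xc2, 0x78, 0xd5, 0x61, 0x54, 0x95]
t2 = [0x53, 0xd5, 0xc2, 0x61, 0xd5, 0x54, 0x54, 0x95]

RES = [ 0x53  0xd5  0xc2  0x61  0xd5  0x54  0x54  0x95 ]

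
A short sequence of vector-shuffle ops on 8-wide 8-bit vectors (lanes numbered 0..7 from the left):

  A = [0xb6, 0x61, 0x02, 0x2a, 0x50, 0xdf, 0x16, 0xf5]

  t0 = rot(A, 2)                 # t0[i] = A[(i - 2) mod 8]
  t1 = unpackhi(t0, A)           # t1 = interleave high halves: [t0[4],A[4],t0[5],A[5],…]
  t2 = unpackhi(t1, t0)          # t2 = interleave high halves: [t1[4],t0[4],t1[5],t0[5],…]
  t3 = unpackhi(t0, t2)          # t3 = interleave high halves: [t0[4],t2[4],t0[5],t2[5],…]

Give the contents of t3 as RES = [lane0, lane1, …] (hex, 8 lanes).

→ t0 |16|f5|b6|61|02|2a|50|df|
→ t1 |02|50|2a|df|50|16|df|f5|
→ t2 |50|02|16|2a|df|50|f5|df|
→ t3 |02|df|2a|50|50|f5|df|df|

RES = [0x02, 0xdf, 0x2a, 0x50, 0x50, 0xf5, 0xdf, 0xdf]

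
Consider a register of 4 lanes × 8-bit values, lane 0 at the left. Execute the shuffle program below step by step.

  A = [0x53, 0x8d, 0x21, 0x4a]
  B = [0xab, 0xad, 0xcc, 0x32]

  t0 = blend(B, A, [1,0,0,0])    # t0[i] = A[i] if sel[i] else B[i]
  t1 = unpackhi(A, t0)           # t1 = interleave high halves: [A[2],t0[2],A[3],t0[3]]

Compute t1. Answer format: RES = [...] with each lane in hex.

  t0: 53 ad cc 32
  t1: 21 cc 4a 32

RES = [0x21, 0xcc, 0x4a, 0x32]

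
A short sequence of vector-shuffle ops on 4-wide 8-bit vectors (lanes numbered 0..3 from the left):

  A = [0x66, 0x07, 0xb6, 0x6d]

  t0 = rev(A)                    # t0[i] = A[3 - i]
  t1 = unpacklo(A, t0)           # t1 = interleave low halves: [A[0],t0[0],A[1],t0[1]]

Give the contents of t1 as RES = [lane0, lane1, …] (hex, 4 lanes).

  t0: 6d b6 07 66
  t1: 66 6d 07 b6

RES = [ 0x66  0x6d  0x07  0xb6 ]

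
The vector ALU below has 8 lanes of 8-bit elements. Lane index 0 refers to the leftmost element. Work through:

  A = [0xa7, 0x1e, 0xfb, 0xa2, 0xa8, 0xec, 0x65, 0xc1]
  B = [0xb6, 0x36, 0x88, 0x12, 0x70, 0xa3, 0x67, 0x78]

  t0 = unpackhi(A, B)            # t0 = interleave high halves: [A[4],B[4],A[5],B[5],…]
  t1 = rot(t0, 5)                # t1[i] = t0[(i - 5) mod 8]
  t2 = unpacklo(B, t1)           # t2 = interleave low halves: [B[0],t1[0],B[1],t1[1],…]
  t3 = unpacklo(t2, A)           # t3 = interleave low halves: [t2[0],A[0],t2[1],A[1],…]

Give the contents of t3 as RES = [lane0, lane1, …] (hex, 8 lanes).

→ t0 |a8|70|ec|a3|65|67|c1|78|
→ t1 |a3|65|67|c1|78|a8|70|ec|
→ t2 |b6|a3|36|65|88|67|12|c1|
→ t3 |b6|a7|a3|1e|36|fb|65|a2|

RES = [0xb6, 0xa7, 0xa3, 0x1e, 0x36, 0xfb, 0x65, 0xa2]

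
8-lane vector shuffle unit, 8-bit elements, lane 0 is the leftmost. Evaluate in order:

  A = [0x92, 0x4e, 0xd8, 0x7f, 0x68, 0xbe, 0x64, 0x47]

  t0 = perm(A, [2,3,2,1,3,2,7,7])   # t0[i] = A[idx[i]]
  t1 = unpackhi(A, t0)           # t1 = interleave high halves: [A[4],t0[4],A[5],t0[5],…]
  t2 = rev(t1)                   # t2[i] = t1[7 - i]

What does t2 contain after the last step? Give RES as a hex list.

RES = [ 0x47  0x47  0x47  0x64  0xd8  0xbe  0x7f  0x68 ]

→ t0 |d8|7f|d8|4e|7f|d8|47|47|
→ t1 |68|7f|be|d8|64|47|47|47|
→ t2 |47|47|47|64|d8|be|7f|68|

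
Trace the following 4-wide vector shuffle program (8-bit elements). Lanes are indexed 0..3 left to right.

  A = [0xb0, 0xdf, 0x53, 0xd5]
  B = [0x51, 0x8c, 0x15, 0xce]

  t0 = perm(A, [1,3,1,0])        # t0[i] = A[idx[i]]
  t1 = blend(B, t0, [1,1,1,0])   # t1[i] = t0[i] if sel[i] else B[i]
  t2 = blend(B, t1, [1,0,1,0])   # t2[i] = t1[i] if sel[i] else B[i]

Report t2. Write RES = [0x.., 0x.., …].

t0 = [0xdf, 0xd5, 0xdf, 0xb0]
t1 = [0xdf, 0xd5, 0xdf, 0xce]
t2 = [0xdf, 0x8c, 0xdf, 0xce]

RES = [ 0xdf  0x8c  0xdf  0xce ]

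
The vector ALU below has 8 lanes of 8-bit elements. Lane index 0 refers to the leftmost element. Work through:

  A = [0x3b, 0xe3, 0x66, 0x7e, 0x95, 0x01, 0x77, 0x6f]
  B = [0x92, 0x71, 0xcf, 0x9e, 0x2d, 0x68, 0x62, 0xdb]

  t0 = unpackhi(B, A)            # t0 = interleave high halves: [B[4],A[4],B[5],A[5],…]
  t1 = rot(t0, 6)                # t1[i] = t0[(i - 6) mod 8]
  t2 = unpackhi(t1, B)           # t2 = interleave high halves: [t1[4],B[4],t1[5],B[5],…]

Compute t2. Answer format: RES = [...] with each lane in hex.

RES = [0xdb, 0x2d, 0x6f, 0x68, 0x2d, 0x62, 0x95, 0xdb]

  t0: 2d 95 68 01 62 77 db 6f
  t1: 68 01 62 77 db 6f 2d 95
  t2: db 2d 6f 68 2d 62 95 db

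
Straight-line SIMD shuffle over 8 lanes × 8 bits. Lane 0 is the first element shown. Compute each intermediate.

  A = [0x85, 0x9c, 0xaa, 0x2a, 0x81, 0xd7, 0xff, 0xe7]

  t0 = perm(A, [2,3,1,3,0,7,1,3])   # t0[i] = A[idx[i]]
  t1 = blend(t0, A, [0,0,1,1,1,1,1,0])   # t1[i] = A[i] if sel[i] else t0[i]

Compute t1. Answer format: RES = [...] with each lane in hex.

→ t0 |aa|2a|9c|2a|85|e7|9c|2a|
→ t1 |aa|2a|aa|2a|81|d7|ff|2a|

RES = [ 0xaa  0x2a  0xaa  0x2a  0x81  0xd7  0xff  0x2a ]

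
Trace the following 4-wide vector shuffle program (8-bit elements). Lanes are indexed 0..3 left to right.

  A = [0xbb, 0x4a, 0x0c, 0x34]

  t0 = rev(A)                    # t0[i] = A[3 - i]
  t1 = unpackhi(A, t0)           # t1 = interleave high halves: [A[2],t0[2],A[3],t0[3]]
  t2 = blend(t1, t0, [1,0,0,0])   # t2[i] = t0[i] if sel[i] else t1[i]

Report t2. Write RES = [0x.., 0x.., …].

RES = [0x34, 0x4a, 0x34, 0xbb]

t0 = [0x34, 0x0c, 0x4a, 0xbb]
t1 = [0x0c, 0x4a, 0x34, 0xbb]
t2 = [0x34, 0x4a, 0x34, 0xbb]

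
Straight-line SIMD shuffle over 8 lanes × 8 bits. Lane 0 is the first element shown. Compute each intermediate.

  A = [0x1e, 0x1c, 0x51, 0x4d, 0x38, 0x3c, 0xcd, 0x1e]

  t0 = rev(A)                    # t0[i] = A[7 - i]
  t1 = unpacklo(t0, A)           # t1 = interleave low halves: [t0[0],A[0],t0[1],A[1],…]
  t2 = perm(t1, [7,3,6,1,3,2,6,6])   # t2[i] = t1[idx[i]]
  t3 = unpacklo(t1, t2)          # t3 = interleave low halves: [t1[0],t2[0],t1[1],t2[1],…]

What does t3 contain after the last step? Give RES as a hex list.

RES = [ 0x1e  0x4d  0x1e  0x1c  0xcd  0x38  0x1c  0x1e ]

  t0: 1e cd 3c 38 4d 51 1c 1e
  t1: 1e 1e cd 1c 3c 51 38 4d
  t2: 4d 1c 38 1e 1c cd 38 38
  t3: 1e 4d 1e 1c cd 38 1c 1e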